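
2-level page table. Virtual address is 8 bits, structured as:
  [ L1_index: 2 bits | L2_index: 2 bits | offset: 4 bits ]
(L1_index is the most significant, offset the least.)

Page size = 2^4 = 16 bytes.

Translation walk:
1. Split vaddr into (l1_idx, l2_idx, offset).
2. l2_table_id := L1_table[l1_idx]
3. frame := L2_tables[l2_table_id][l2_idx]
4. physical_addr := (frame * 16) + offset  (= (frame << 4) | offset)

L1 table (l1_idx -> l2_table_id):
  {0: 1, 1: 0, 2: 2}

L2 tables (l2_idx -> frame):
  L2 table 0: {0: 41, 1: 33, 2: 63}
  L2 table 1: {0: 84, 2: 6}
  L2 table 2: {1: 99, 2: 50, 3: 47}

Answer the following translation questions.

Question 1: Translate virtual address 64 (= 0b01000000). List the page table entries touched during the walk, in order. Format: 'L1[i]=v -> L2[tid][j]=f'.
vaddr = 64 = 0b01000000
Split: l1_idx=1, l2_idx=0, offset=0

Answer: L1[1]=0 -> L2[0][0]=41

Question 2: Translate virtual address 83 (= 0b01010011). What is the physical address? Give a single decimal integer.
vaddr = 83 = 0b01010011
Split: l1_idx=1, l2_idx=1, offset=3
L1[1] = 0
L2[0][1] = 33
paddr = 33 * 16 + 3 = 531

Answer: 531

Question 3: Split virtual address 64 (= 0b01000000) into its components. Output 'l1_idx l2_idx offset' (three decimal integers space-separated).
Answer: 1 0 0

Derivation:
vaddr = 64 = 0b01000000
  top 2 bits -> l1_idx = 1
  next 2 bits -> l2_idx = 0
  bottom 4 bits -> offset = 0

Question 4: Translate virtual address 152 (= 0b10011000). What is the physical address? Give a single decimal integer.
vaddr = 152 = 0b10011000
Split: l1_idx=2, l2_idx=1, offset=8
L1[2] = 2
L2[2][1] = 99
paddr = 99 * 16 + 8 = 1592

Answer: 1592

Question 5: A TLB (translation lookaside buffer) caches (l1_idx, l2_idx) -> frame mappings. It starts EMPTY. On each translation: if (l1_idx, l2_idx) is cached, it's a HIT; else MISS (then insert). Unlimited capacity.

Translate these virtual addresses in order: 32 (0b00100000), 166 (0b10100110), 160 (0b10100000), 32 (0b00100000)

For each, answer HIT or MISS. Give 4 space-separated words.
vaddr=32: (0,2) not in TLB -> MISS, insert
vaddr=166: (2,2) not in TLB -> MISS, insert
vaddr=160: (2,2) in TLB -> HIT
vaddr=32: (0,2) in TLB -> HIT

Answer: MISS MISS HIT HIT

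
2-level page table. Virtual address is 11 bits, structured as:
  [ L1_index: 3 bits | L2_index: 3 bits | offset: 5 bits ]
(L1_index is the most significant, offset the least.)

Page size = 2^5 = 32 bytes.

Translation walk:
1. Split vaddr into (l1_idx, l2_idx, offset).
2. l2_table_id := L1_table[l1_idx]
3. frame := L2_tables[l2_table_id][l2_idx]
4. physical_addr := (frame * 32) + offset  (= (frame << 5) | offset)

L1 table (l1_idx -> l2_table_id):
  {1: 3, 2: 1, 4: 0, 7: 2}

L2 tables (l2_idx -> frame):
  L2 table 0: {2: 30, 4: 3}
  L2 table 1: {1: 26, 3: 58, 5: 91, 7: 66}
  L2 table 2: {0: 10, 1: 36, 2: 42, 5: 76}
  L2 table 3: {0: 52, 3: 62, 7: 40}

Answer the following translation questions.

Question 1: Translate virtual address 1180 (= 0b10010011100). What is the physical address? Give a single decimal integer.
Answer: 124

Derivation:
vaddr = 1180 = 0b10010011100
Split: l1_idx=4, l2_idx=4, offset=28
L1[4] = 0
L2[0][4] = 3
paddr = 3 * 32 + 28 = 124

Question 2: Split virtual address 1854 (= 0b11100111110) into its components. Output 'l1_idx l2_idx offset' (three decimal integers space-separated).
Answer: 7 1 30

Derivation:
vaddr = 1854 = 0b11100111110
  top 3 bits -> l1_idx = 7
  next 3 bits -> l2_idx = 1
  bottom 5 bits -> offset = 30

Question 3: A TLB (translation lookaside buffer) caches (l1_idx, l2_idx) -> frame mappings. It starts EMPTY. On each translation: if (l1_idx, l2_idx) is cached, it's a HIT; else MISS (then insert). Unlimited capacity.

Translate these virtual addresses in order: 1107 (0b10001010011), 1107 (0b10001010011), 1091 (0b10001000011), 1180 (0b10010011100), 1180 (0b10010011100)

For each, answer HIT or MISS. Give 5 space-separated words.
Answer: MISS HIT HIT MISS HIT

Derivation:
vaddr=1107: (4,2) not in TLB -> MISS, insert
vaddr=1107: (4,2) in TLB -> HIT
vaddr=1091: (4,2) in TLB -> HIT
vaddr=1180: (4,4) not in TLB -> MISS, insert
vaddr=1180: (4,4) in TLB -> HIT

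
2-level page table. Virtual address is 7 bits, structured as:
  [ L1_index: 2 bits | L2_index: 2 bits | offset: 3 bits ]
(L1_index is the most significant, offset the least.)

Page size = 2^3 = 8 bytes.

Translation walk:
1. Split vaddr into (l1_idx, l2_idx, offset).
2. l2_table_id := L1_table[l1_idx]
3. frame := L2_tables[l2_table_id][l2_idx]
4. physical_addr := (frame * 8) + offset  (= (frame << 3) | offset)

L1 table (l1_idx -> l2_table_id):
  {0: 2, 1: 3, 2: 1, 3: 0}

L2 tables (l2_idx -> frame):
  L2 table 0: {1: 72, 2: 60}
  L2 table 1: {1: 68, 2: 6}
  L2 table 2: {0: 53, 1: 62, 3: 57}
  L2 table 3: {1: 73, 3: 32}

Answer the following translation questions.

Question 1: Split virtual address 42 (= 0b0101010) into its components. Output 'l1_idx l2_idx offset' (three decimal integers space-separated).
vaddr = 42 = 0b0101010
  top 2 bits -> l1_idx = 1
  next 2 bits -> l2_idx = 1
  bottom 3 bits -> offset = 2

Answer: 1 1 2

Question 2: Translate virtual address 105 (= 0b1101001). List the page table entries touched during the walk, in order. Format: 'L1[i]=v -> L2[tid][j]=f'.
vaddr = 105 = 0b1101001
Split: l1_idx=3, l2_idx=1, offset=1

Answer: L1[3]=0 -> L2[0][1]=72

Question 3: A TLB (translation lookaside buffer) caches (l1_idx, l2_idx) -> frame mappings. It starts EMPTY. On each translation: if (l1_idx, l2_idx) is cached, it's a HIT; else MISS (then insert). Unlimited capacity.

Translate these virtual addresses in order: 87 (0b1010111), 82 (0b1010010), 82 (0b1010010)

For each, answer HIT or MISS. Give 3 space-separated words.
vaddr=87: (2,2) not in TLB -> MISS, insert
vaddr=82: (2,2) in TLB -> HIT
vaddr=82: (2,2) in TLB -> HIT

Answer: MISS HIT HIT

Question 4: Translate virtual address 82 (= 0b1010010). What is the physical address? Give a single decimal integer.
Answer: 50

Derivation:
vaddr = 82 = 0b1010010
Split: l1_idx=2, l2_idx=2, offset=2
L1[2] = 1
L2[1][2] = 6
paddr = 6 * 8 + 2 = 50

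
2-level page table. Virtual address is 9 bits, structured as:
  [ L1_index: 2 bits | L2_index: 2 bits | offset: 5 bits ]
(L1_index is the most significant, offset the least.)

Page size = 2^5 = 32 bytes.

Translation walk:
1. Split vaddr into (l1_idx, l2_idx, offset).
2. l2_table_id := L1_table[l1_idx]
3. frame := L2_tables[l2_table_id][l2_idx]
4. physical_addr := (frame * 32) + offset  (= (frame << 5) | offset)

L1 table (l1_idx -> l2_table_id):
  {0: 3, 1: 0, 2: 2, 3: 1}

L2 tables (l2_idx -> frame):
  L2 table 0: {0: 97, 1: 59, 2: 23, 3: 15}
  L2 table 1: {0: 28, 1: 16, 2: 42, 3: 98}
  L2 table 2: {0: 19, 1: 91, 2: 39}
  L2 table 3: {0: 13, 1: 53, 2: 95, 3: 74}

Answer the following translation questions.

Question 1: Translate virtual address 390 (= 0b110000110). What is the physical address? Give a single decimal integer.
Answer: 902

Derivation:
vaddr = 390 = 0b110000110
Split: l1_idx=3, l2_idx=0, offset=6
L1[3] = 1
L2[1][0] = 28
paddr = 28 * 32 + 6 = 902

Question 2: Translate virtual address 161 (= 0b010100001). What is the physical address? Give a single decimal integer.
Answer: 1889

Derivation:
vaddr = 161 = 0b010100001
Split: l1_idx=1, l2_idx=1, offset=1
L1[1] = 0
L2[0][1] = 59
paddr = 59 * 32 + 1 = 1889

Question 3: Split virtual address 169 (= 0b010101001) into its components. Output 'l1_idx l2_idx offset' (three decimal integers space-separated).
Answer: 1 1 9

Derivation:
vaddr = 169 = 0b010101001
  top 2 bits -> l1_idx = 1
  next 2 bits -> l2_idx = 1
  bottom 5 bits -> offset = 9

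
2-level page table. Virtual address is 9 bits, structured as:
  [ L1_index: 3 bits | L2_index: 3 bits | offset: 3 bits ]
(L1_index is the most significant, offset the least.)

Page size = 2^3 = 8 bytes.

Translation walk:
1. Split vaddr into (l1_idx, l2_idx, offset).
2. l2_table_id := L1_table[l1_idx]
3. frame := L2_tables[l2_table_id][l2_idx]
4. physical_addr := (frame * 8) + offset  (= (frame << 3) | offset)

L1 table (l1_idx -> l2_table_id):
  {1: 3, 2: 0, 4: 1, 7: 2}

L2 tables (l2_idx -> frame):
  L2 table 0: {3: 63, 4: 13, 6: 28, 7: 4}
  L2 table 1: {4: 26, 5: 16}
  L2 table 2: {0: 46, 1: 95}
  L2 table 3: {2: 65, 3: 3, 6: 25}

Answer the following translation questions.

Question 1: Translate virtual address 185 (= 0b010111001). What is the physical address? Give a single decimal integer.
Answer: 33

Derivation:
vaddr = 185 = 0b010111001
Split: l1_idx=2, l2_idx=7, offset=1
L1[2] = 0
L2[0][7] = 4
paddr = 4 * 8 + 1 = 33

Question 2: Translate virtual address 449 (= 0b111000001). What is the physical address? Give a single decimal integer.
Answer: 369

Derivation:
vaddr = 449 = 0b111000001
Split: l1_idx=7, l2_idx=0, offset=1
L1[7] = 2
L2[2][0] = 46
paddr = 46 * 8 + 1 = 369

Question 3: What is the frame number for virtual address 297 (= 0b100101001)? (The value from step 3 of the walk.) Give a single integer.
vaddr = 297: l1_idx=4, l2_idx=5
L1[4] = 1; L2[1][5] = 16

Answer: 16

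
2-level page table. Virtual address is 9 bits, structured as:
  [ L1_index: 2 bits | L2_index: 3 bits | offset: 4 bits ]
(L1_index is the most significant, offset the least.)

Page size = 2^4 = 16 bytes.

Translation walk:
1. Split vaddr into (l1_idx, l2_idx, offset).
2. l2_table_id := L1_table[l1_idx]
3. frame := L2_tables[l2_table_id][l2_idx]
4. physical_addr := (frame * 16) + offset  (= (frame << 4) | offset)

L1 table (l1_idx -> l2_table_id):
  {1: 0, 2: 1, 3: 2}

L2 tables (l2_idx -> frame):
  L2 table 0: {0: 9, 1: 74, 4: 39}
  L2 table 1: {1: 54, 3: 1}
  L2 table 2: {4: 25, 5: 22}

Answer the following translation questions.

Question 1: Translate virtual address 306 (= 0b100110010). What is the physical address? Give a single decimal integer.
Answer: 18

Derivation:
vaddr = 306 = 0b100110010
Split: l1_idx=2, l2_idx=3, offset=2
L1[2] = 1
L2[1][3] = 1
paddr = 1 * 16 + 2 = 18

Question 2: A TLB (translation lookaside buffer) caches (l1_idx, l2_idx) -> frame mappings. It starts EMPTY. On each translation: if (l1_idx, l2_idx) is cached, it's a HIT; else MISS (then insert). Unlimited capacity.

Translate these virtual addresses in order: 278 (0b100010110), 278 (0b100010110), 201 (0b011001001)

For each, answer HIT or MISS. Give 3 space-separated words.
vaddr=278: (2,1) not in TLB -> MISS, insert
vaddr=278: (2,1) in TLB -> HIT
vaddr=201: (1,4) not in TLB -> MISS, insert

Answer: MISS HIT MISS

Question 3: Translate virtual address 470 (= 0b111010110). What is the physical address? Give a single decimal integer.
Answer: 358

Derivation:
vaddr = 470 = 0b111010110
Split: l1_idx=3, l2_idx=5, offset=6
L1[3] = 2
L2[2][5] = 22
paddr = 22 * 16 + 6 = 358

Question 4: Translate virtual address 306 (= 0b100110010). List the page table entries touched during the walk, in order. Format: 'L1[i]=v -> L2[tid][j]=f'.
Answer: L1[2]=1 -> L2[1][3]=1

Derivation:
vaddr = 306 = 0b100110010
Split: l1_idx=2, l2_idx=3, offset=2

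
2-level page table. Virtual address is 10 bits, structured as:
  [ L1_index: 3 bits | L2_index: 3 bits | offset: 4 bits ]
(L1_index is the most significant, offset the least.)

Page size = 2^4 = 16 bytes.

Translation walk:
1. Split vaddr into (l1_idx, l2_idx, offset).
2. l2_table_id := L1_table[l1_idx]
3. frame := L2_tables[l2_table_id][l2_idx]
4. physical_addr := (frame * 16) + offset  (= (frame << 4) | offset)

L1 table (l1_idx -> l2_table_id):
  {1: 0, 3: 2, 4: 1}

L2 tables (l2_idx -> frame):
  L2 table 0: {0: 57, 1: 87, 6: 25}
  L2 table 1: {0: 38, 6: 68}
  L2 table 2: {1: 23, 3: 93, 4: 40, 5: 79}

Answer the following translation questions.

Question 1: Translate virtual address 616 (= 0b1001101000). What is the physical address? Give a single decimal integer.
vaddr = 616 = 0b1001101000
Split: l1_idx=4, l2_idx=6, offset=8
L1[4] = 1
L2[1][6] = 68
paddr = 68 * 16 + 8 = 1096

Answer: 1096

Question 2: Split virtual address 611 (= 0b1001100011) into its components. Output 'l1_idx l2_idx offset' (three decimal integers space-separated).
Answer: 4 6 3

Derivation:
vaddr = 611 = 0b1001100011
  top 3 bits -> l1_idx = 4
  next 3 bits -> l2_idx = 6
  bottom 4 bits -> offset = 3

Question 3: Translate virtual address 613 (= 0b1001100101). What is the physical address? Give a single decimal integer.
Answer: 1093

Derivation:
vaddr = 613 = 0b1001100101
Split: l1_idx=4, l2_idx=6, offset=5
L1[4] = 1
L2[1][6] = 68
paddr = 68 * 16 + 5 = 1093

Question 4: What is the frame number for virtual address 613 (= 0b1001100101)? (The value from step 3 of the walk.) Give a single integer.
Answer: 68

Derivation:
vaddr = 613: l1_idx=4, l2_idx=6
L1[4] = 1; L2[1][6] = 68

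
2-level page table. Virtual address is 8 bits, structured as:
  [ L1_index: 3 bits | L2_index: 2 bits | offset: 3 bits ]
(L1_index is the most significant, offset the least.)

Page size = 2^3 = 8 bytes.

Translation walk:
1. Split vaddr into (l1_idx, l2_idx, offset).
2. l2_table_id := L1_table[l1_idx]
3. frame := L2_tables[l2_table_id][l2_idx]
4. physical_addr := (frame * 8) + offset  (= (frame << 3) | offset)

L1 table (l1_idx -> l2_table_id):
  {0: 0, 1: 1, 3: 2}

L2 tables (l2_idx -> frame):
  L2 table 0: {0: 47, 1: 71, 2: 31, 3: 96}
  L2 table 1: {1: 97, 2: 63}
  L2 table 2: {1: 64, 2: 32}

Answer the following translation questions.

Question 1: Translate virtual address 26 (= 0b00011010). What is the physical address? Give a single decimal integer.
vaddr = 26 = 0b00011010
Split: l1_idx=0, l2_idx=3, offset=2
L1[0] = 0
L2[0][3] = 96
paddr = 96 * 8 + 2 = 770

Answer: 770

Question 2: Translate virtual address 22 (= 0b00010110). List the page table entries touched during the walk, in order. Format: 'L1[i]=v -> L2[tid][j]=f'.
vaddr = 22 = 0b00010110
Split: l1_idx=0, l2_idx=2, offset=6

Answer: L1[0]=0 -> L2[0][2]=31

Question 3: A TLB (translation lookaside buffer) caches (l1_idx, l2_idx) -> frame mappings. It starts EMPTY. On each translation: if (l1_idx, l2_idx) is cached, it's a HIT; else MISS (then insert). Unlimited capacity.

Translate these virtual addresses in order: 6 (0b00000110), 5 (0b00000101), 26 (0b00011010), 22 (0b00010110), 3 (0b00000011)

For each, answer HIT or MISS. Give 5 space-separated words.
Answer: MISS HIT MISS MISS HIT

Derivation:
vaddr=6: (0,0) not in TLB -> MISS, insert
vaddr=5: (0,0) in TLB -> HIT
vaddr=26: (0,3) not in TLB -> MISS, insert
vaddr=22: (0,2) not in TLB -> MISS, insert
vaddr=3: (0,0) in TLB -> HIT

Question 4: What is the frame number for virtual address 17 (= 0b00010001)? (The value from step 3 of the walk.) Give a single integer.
vaddr = 17: l1_idx=0, l2_idx=2
L1[0] = 0; L2[0][2] = 31

Answer: 31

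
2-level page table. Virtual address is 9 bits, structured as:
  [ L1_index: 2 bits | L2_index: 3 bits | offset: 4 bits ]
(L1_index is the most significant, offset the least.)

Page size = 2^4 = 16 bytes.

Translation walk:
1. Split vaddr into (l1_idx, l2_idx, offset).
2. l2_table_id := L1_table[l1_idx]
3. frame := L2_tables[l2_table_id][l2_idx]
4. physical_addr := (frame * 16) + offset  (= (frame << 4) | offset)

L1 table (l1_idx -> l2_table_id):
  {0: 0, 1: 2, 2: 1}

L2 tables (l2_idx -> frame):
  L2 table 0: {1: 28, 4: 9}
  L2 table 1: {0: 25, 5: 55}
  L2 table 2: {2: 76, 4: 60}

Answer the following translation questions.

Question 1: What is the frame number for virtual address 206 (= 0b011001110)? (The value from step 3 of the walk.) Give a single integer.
Answer: 60

Derivation:
vaddr = 206: l1_idx=1, l2_idx=4
L1[1] = 2; L2[2][4] = 60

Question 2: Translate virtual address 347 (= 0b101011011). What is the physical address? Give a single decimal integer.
vaddr = 347 = 0b101011011
Split: l1_idx=2, l2_idx=5, offset=11
L1[2] = 1
L2[1][5] = 55
paddr = 55 * 16 + 11 = 891

Answer: 891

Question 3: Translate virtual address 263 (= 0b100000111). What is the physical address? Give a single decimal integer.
vaddr = 263 = 0b100000111
Split: l1_idx=2, l2_idx=0, offset=7
L1[2] = 1
L2[1][0] = 25
paddr = 25 * 16 + 7 = 407

Answer: 407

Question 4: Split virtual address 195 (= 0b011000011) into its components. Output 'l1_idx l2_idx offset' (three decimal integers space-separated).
Answer: 1 4 3

Derivation:
vaddr = 195 = 0b011000011
  top 2 bits -> l1_idx = 1
  next 3 bits -> l2_idx = 4
  bottom 4 bits -> offset = 3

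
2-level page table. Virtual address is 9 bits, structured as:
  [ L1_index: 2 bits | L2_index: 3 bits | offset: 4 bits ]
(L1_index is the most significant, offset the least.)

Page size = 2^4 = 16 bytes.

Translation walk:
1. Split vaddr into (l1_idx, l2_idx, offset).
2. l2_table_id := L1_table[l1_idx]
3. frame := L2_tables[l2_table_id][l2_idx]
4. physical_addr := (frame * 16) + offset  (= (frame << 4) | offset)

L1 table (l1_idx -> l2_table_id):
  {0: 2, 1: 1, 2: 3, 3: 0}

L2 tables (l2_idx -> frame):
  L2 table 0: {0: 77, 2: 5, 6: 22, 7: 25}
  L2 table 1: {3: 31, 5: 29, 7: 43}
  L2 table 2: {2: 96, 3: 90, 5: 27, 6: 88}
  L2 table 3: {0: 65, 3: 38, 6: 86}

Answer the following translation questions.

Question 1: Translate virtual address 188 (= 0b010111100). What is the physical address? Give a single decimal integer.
vaddr = 188 = 0b010111100
Split: l1_idx=1, l2_idx=3, offset=12
L1[1] = 1
L2[1][3] = 31
paddr = 31 * 16 + 12 = 508

Answer: 508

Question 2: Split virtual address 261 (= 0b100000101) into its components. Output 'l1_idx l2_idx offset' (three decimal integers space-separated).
vaddr = 261 = 0b100000101
  top 2 bits -> l1_idx = 2
  next 3 bits -> l2_idx = 0
  bottom 4 bits -> offset = 5

Answer: 2 0 5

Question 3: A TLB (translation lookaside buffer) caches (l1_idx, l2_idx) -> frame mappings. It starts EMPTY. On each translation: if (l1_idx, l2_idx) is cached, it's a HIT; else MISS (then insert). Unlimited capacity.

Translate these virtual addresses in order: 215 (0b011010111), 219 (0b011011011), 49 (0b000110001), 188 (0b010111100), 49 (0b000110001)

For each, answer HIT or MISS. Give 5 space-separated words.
Answer: MISS HIT MISS MISS HIT

Derivation:
vaddr=215: (1,5) not in TLB -> MISS, insert
vaddr=219: (1,5) in TLB -> HIT
vaddr=49: (0,3) not in TLB -> MISS, insert
vaddr=188: (1,3) not in TLB -> MISS, insert
vaddr=49: (0,3) in TLB -> HIT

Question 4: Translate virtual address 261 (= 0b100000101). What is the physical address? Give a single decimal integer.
vaddr = 261 = 0b100000101
Split: l1_idx=2, l2_idx=0, offset=5
L1[2] = 3
L2[3][0] = 65
paddr = 65 * 16 + 5 = 1045

Answer: 1045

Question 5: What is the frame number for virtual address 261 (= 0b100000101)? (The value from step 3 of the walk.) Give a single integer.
Answer: 65

Derivation:
vaddr = 261: l1_idx=2, l2_idx=0
L1[2] = 3; L2[3][0] = 65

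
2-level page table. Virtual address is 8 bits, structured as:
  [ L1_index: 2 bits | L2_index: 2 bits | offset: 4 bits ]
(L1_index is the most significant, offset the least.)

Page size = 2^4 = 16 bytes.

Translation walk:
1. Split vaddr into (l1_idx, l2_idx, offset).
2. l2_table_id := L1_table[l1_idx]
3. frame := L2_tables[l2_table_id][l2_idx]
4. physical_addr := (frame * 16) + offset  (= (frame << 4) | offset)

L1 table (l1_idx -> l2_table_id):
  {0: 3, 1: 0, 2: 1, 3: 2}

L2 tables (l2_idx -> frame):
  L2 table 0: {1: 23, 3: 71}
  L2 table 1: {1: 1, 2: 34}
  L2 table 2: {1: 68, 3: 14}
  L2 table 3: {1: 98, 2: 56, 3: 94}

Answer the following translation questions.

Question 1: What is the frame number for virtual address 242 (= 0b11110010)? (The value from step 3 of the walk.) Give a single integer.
Answer: 14

Derivation:
vaddr = 242: l1_idx=3, l2_idx=3
L1[3] = 2; L2[2][3] = 14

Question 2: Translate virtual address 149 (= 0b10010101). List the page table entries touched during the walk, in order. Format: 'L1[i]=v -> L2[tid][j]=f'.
Answer: L1[2]=1 -> L2[1][1]=1

Derivation:
vaddr = 149 = 0b10010101
Split: l1_idx=2, l2_idx=1, offset=5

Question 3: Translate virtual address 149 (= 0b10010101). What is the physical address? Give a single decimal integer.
vaddr = 149 = 0b10010101
Split: l1_idx=2, l2_idx=1, offset=5
L1[2] = 1
L2[1][1] = 1
paddr = 1 * 16 + 5 = 21

Answer: 21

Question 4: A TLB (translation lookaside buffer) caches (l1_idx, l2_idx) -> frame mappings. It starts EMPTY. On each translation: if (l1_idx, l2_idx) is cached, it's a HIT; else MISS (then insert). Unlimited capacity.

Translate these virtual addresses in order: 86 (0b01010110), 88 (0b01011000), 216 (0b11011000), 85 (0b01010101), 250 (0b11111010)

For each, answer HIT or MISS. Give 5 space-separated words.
vaddr=86: (1,1) not in TLB -> MISS, insert
vaddr=88: (1,1) in TLB -> HIT
vaddr=216: (3,1) not in TLB -> MISS, insert
vaddr=85: (1,1) in TLB -> HIT
vaddr=250: (3,3) not in TLB -> MISS, insert

Answer: MISS HIT MISS HIT MISS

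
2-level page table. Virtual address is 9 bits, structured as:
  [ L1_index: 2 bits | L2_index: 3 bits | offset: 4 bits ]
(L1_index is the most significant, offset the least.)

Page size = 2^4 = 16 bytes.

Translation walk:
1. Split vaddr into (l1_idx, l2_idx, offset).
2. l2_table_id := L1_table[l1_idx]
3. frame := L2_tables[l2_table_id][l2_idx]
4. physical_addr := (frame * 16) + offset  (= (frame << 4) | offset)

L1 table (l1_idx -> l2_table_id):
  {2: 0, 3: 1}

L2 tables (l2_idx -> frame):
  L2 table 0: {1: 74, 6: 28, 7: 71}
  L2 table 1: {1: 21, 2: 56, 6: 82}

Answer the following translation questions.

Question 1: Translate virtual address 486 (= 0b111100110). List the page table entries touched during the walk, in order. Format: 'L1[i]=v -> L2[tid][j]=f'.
vaddr = 486 = 0b111100110
Split: l1_idx=3, l2_idx=6, offset=6

Answer: L1[3]=1 -> L2[1][6]=82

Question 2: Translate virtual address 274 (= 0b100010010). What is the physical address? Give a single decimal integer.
Answer: 1186

Derivation:
vaddr = 274 = 0b100010010
Split: l1_idx=2, l2_idx=1, offset=2
L1[2] = 0
L2[0][1] = 74
paddr = 74 * 16 + 2 = 1186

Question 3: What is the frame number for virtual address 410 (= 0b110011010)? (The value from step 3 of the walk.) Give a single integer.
Answer: 21

Derivation:
vaddr = 410: l1_idx=3, l2_idx=1
L1[3] = 1; L2[1][1] = 21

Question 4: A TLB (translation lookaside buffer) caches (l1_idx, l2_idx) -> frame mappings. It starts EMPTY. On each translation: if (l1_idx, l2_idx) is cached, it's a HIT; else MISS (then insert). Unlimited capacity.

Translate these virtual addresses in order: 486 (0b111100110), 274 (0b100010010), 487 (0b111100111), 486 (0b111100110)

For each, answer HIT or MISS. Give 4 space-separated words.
vaddr=486: (3,6) not in TLB -> MISS, insert
vaddr=274: (2,1) not in TLB -> MISS, insert
vaddr=487: (3,6) in TLB -> HIT
vaddr=486: (3,6) in TLB -> HIT

Answer: MISS MISS HIT HIT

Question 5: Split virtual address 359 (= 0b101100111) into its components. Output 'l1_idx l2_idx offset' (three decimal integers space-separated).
Answer: 2 6 7

Derivation:
vaddr = 359 = 0b101100111
  top 2 bits -> l1_idx = 2
  next 3 bits -> l2_idx = 6
  bottom 4 bits -> offset = 7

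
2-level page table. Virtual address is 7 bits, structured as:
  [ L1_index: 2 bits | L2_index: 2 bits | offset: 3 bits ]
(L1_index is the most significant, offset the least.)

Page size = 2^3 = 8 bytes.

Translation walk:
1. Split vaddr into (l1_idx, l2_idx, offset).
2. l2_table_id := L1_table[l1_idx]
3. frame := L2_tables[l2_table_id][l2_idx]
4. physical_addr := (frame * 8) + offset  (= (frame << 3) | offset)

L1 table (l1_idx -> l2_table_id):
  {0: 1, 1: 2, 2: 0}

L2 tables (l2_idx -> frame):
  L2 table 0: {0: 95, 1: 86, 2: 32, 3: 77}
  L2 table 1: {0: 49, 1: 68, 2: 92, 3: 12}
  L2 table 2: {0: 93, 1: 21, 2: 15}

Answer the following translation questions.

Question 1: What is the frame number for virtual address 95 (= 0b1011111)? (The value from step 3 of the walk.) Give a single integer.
Answer: 77

Derivation:
vaddr = 95: l1_idx=2, l2_idx=3
L1[2] = 0; L2[0][3] = 77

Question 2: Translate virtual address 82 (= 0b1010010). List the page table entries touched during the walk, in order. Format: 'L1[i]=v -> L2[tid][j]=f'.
Answer: L1[2]=0 -> L2[0][2]=32

Derivation:
vaddr = 82 = 0b1010010
Split: l1_idx=2, l2_idx=2, offset=2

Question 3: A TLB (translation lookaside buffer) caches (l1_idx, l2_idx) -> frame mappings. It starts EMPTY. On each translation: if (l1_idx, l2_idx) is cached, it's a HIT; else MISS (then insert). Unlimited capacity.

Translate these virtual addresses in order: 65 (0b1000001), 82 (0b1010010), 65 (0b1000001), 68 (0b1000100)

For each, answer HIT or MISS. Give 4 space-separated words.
vaddr=65: (2,0) not in TLB -> MISS, insert
vaddr=82: (2,2) not in TLB -> MISS, insert
vaddr=65: (2,0) in TLB -> HIT
vaddr=68: (2,0) in TLB -> HIT

Answer: MISS MISS HIT HIT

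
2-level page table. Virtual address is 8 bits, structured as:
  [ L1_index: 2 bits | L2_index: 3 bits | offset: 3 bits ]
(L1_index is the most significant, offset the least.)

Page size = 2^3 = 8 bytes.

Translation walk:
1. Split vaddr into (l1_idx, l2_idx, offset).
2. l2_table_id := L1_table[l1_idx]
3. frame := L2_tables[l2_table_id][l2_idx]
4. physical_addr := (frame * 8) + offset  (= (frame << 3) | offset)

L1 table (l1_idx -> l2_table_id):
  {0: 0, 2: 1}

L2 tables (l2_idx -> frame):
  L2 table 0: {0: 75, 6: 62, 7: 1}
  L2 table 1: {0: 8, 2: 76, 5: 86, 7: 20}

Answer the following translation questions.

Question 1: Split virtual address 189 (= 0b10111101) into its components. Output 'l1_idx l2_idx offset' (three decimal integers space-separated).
vaddr = 189 = 0b10111101
  top 2 bits -> l1_idx = 2
  next 3 bits -> l2_idx = 7
  bottom 3 bits -> offset = 5

Answer: 2 7 5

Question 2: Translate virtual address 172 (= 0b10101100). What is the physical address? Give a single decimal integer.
vaddr = 172 = 0b10101100
Split: l1_idx=2, l2_idx=5, offset=4
L1[2] = 1
L2[1][5] = 86
paddr = 86 * 8 + 4 = 692

Answer: 692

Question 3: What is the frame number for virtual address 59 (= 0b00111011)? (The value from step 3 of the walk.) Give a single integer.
vaddr = 59: l1_idx=0, l2_idx=7
L1[0] = 0; L2[0][7] = 1

Answer: 1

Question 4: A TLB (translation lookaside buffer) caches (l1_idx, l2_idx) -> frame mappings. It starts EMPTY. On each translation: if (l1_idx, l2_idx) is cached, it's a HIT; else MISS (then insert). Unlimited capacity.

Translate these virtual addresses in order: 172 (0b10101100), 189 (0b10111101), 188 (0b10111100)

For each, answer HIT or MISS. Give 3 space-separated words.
Answer: MISS MISS HIT

Derivation:
vaddr=172: (2,5) not in TLB -> MISS, insert
vaddr=189: (2,7) not in TLB -> MISS, insert
vaddr=188: (2,7) in TLB -> HIT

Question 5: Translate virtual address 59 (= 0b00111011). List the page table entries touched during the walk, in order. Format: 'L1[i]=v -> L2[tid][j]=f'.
Answer: L1[0]=0 -> L2[0][7]=1

Derivation:
vaddr = 59 = 0b00111011
Split: l1_idx=0, l2_idx=7, offset=3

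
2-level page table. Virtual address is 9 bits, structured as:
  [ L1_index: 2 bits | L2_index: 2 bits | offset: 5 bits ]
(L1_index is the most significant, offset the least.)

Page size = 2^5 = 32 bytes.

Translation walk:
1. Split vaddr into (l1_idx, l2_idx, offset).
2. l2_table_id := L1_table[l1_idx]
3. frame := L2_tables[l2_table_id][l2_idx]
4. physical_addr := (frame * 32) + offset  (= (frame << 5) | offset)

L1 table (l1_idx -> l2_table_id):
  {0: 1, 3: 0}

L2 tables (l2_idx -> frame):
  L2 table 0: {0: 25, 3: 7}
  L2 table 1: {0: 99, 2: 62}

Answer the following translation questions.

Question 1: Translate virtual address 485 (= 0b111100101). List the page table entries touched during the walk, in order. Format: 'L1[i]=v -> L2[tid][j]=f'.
Answer: L1[3]=0 -> L2[0][3]=7

Derivation:
vaddr = 485 = 0b111100101
Split: l1_idx=3, l2_idx=3, offset=5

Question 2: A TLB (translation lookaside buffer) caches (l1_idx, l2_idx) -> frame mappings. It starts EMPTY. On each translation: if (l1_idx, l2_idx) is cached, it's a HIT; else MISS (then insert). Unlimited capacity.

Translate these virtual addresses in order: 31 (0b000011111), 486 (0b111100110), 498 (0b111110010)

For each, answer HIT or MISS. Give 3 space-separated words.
Answer: MISS MISS HIT

Derivation:
vaddr=31: (0,0) not in TLB -> MISS, insert
vaddr=486: (3,3) not in TLB -> MISS, insert
vaddr=498: (3,3) in TLB -> HIT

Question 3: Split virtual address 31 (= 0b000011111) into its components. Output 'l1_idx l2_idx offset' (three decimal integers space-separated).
Answer: 0 0 31

Derivation:
vaddr = 31 = 0b000011111
  top 2 bits -> l1_idx = 0
  next 2 bits -> l2_idx = 0
  bottom 5 bits -> offset = 31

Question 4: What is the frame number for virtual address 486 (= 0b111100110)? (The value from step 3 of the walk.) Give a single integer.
vaddr = 486: l1_idx=3, l2_idx=3
L1[3] = 0; L2[0][3] = 7

Answer: 7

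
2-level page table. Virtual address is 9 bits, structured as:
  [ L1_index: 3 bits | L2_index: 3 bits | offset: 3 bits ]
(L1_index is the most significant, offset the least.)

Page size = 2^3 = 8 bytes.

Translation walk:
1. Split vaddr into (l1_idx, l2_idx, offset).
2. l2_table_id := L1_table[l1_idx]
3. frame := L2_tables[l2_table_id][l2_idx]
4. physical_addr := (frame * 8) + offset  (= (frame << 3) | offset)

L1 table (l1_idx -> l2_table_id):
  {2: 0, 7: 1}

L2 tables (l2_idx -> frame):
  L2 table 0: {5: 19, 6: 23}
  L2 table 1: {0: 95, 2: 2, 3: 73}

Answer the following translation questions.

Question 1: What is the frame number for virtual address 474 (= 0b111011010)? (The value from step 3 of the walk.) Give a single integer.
Answer: 73

Derivation:
vaddr = 474: l1_idx=7, l2_idx=3
L1[7] = 1; L2[1][3] = 73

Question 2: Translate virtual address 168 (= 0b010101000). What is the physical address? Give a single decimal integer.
vaddr = 168 = 0b010101000
Split: l1_idx=2, l2_idx=5, offset=0
L1[2] = 0
L2[0][5] = 19
paddr = 19 * 8 + 0 = 152

Answer: 152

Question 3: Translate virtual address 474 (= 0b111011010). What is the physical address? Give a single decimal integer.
vaddr = 474 = 0b111011010
Split: l1_idx=7, l2_idx=3, offset=2
L1[7] = 1
L2[1][3] = 73
paddr = 73 * 8 + 2 = 586

Answer: 586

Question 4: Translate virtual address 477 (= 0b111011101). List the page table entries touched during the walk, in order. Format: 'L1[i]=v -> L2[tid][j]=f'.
vaddr = 477 = 0b111011101
Split: l1_idx=7, l2_idx=3, offset=5

Answer: L1[7]=1 -> L2[1][3]=73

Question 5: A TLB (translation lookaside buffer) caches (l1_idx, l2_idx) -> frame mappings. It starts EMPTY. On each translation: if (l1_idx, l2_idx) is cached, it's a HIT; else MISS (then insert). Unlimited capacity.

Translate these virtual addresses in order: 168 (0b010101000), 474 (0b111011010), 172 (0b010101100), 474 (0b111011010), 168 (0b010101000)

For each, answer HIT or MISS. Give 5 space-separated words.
vaddr=168: (2,5) not in TLB -> MISS, insert
vaddr=474: (7,3) not in TLB -> MISS, insert
vaddr=172: (2,5) in TLB -> HIT
vaddr=474: (7,3) in TLB -> HIT
vaddr=168: (2,5) in TLB -> HIT

Answer: MISS MISS HIT HIT HIT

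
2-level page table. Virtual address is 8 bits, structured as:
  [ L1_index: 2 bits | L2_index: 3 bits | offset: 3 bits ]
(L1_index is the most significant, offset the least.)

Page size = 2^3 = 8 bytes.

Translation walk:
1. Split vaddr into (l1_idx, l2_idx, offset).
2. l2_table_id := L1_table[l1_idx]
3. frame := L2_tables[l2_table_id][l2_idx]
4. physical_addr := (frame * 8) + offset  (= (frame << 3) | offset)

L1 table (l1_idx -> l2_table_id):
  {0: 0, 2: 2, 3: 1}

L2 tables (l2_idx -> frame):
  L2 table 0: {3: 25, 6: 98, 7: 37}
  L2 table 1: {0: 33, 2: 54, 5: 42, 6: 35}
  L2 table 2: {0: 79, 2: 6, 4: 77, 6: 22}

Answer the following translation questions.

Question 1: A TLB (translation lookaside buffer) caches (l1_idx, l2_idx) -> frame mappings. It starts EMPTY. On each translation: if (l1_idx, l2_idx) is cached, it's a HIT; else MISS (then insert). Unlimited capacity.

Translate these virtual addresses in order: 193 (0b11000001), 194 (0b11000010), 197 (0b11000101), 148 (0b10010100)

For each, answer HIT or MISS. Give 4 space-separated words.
vaddr=193: (3,0) not in TLB -> MISS, insert
vaddr=194: (3,0) in TLB -> HIT
vaddr=197: (3,0) in TLB -> HIT
vaddr=148: (2,2) not in TLB -> MISS, insert

Answer: MISS HIT HIT MISS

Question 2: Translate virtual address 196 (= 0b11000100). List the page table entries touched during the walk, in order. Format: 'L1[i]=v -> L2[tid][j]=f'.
Answer: L1[3]=1 -> L2[1][0]=33

Derivation:
vaddr = 196 = 0b11000100
Split: l1_idx=3, l2_idx=0, offset=4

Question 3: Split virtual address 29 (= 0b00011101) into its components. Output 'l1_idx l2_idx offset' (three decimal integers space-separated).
vaddr = 29 = 0b00011101
  top 2 bits -> l1_idx = 0
  next 3 bits -> l2_idx = 3
  bottom 3 bits -> offset = 5

Answer: 0 3 5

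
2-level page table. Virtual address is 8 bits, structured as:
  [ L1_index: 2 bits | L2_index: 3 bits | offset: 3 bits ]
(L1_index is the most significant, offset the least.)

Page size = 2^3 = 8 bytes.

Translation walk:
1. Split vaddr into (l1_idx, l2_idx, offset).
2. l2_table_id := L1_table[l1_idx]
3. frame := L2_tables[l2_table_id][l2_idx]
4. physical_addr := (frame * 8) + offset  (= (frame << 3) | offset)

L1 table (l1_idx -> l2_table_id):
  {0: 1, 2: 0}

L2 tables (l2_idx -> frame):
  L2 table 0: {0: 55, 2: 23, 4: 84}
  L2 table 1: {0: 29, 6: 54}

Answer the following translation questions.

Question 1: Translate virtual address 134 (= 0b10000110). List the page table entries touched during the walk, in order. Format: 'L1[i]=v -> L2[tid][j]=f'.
Answer: L1[2]=0 -> L2[0][0]=55

Derivation:
vaddr = 134 = 0b10000110
Split: l1_idx=2, l2_idx=0, offset=6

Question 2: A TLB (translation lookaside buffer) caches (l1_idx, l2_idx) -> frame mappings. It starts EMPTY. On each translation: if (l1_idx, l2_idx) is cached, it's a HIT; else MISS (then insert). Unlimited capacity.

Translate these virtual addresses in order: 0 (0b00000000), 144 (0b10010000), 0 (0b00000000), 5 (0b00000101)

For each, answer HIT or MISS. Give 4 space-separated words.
vaddr=0: (0,0) not in TLB -> MISS, insert
vaddr=144: (2,2) not in TLB -> MISS, insert
vaddr=0: (0,0) in TLB -> HIT
vaddr=5: (0,0) in TLB -> HIT

Answer: MISS MISS HIT HIT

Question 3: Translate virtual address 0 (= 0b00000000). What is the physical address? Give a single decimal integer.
vaddr = 0 = 0b00000000
Split: l1_idx=0, l2_idx=0, offset=0
L1[0] = 1
L2[1][0] = 29
paddr = 29 * 8 + 0 = 232

Answer: 232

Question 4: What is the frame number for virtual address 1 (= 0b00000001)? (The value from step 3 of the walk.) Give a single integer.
vaddr = 1: l1_idx=0, l2_idx=0
L1[0] = 1; L2[1][0] = 29

Answer: 29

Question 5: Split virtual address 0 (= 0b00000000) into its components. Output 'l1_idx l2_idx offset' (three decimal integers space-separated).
Answer: 0 0 0

Derivation:
vaddr = 0 = 0b00000000
  top 2 bits -> l1_idx = 0
  next 3 bits -> l2_idx = 0
  bottom 3 bits -> offset = 0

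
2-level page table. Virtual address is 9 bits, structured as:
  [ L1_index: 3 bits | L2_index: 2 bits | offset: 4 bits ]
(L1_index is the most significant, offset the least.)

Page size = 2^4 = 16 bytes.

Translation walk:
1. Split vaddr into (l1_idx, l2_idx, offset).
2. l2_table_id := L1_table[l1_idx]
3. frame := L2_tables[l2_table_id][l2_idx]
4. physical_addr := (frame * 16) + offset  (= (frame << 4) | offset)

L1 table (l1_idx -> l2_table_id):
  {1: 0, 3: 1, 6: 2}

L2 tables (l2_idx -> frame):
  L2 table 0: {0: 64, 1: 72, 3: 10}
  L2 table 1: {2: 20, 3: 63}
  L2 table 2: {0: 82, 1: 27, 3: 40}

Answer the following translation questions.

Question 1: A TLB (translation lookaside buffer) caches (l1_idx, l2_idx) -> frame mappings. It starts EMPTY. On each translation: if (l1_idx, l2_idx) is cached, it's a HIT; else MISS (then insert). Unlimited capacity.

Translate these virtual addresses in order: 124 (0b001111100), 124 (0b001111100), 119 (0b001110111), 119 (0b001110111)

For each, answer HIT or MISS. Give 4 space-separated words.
vaddr=124: (1,3) not in TLB -> MISS, insert
vaddr=124: (1,3) in TLB -> HIT
vaddr=119: (1,3) in TLB -> HIT
vaddr=119: (1,3) in TLB -> HIT

Answer: MISS HIT HIT HIT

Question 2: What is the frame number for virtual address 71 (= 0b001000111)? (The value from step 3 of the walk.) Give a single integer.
Answer: 64

Derivation:
vaddr = 71: l1_idx=1, l2_idx=0
L1[1] = 0; L2[0][0] = 64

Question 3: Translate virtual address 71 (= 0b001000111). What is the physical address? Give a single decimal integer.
Answer: 1031

Derivation:
vaddr = 71 = 0b001000111
Split: l1_idx=1, l2_idx=0, offset=7
L1[1] = 0
L2[0][0] = 64
paddr = 64 * 16 + 7 = 1031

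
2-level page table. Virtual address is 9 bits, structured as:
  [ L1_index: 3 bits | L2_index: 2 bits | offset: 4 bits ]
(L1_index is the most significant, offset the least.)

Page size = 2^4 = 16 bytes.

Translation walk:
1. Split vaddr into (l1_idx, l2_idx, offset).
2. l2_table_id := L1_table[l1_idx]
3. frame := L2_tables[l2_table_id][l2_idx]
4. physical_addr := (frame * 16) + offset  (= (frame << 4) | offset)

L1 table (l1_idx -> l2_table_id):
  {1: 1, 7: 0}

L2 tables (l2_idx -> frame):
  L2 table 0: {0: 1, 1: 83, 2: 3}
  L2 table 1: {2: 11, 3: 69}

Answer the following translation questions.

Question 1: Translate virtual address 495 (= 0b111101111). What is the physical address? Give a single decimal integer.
vaddr = 495 = 0b111101111
Split: l1_idx=7, l2_idx=2, offset=15
L1[7] = 0
L2[0][2] = 3
paddr = 3 * 16 + 15 = 63

Answer: 63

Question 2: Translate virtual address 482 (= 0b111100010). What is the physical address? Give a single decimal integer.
vaddr = 482 = 0b111100010
Split: l1_idx=7, l2_idx=2, offset=2
L1[7] = 0
L2[0][2] = 3
paddr = 3 * 16 + 2 = 50

Answer: 50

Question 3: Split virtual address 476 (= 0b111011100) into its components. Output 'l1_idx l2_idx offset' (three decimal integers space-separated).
Answer: 7 1 12

Derivation:
vaddr = 476 = 0b111011100
  top 3 bits -> l1_idx = 7
  next 2 bits -> l2_idx = 1
  bottom 4 bits -> offset = 12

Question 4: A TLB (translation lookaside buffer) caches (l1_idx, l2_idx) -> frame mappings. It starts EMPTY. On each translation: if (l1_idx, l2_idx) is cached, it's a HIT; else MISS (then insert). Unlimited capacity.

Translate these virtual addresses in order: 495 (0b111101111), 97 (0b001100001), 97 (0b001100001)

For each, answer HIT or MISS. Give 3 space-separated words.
Answer: MISS MISS HIT

Derivation:
vaddr=495: (7,2) not in TLB -> MISS, insert
vaddr=97: (1,2) not in TLB -> MISS, insert
vaddr=97: (1,2) in TLB -> HIT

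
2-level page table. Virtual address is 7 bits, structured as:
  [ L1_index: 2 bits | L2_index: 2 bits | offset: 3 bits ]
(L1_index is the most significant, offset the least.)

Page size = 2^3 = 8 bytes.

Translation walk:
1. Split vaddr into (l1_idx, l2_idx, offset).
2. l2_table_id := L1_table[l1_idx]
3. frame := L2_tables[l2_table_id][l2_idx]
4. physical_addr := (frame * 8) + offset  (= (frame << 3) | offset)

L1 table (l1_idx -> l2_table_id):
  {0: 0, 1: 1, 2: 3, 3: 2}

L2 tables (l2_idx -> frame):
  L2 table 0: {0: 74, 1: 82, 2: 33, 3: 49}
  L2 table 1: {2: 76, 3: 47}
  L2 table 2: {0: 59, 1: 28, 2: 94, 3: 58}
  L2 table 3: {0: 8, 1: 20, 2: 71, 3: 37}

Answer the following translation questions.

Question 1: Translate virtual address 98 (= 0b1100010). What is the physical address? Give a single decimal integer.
Answer: 474

Derivation:
vaddr = 98 = 0b1100010
Split: l1_idx=3, l2_idx=0, offset=2
L1[3] = 2
L2[2][0] = 59
paddr = 59 * 8 + 2 = 474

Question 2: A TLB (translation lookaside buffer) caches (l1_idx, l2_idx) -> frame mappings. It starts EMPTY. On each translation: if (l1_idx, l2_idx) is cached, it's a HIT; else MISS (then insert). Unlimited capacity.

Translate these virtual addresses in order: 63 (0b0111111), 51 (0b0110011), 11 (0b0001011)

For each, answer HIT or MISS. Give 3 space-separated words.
vaddr=63: (1,3) not in TLB -> MISS, insert
vaddr=51: (1,2) not in TLB -> MISS, insert
vaddr=11: (0,1) not in TLB -> MISS, insert

Answer: MISS MISS MISS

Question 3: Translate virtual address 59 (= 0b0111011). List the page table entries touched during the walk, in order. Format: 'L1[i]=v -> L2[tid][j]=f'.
Answer: L1[1]=1 -> L2[1][3]=47

Derivation:
vaddr = 59 = 0b0111011
Split: l1_idx=1, l2_idx=3, offset=3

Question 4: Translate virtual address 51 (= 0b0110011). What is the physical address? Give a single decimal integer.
vaddr = 51 = 0b0110011
Split: l1_idx=1, l2_idx=2, offset=3
L1[1] = 1
L2[1][2] = 76
paddr = 76 * 8 + 3 = 611

Answer: 611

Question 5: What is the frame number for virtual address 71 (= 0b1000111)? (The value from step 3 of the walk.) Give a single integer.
Answer: 8

Derivation:
vaddr = 71: l1_idx=2, l2_idx=0
L1[2] = 3; L2[3][0] = 8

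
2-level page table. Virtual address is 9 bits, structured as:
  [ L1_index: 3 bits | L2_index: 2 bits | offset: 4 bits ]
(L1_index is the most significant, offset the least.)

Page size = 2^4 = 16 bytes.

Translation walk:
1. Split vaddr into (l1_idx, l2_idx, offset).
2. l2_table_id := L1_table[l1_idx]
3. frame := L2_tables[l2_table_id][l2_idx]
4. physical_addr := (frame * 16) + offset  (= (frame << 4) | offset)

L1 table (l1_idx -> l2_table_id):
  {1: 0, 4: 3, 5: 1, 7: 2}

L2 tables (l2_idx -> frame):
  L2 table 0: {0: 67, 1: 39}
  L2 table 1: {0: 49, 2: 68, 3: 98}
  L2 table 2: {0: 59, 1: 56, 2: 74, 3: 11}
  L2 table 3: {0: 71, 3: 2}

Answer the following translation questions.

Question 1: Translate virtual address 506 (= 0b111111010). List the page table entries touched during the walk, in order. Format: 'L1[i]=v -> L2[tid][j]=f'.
vaddr = 506 = 0b111111010
Split: l1_idx=7, l2_idx=3, offset=10

Answer: L1[7]=2 -> L2[2][3]=11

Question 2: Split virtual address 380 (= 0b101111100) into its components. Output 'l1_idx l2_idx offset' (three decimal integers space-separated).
Answer: 5 3 12

Derivation:
vaddr = 380 = 0b101111100
  top 3 bits -> l1_idx = 5
  next 2 bits -> l2_idx = 3
  bottom 4 bits -> offset = 12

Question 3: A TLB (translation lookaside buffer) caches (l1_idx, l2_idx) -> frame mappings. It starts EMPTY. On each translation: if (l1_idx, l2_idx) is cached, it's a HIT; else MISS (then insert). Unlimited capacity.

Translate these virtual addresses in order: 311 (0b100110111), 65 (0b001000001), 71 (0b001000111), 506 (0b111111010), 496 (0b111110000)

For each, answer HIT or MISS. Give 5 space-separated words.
vaddr=311: (4,3) not in TLB -> MISS, insert
vaddr=65: (1,0) not in TLB -> MISS, insert
vaddr=71: (1,0) in TLB -> HIT
vaddr=506: (7,3) not in TLB -> MISS, insert
vaddr=496: (7,3) in TLB -> HIT

Answer: MISS MISS HIT MISS HIT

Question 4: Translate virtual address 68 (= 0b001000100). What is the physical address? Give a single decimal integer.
vaddr = 68 = 0b001000100
Split: l1_idx=1, l2_idx=0, offset=4
L1[1] = 0
L2[0][0] = 67
paddr = 67 * 16 + 4 = 1076

Answer: 1076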